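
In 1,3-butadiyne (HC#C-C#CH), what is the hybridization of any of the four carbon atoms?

sp

Every carbon is part of a C≡C triple bond: two σ regions → sp.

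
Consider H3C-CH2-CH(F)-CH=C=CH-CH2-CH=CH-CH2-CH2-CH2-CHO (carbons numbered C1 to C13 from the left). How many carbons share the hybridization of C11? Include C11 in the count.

C11 is sp3 (only σ bonds).
C1: sp3 ✓
C2: sp3 ✓
C3: sp3 ✓
C4: sp2
C5: sp
C6: sp2
C7: sp3 ✓
C8: sp2
C9: sp2
C10: sp3 ✓
C11: sp3 ✓
C12: sp3 ✓
C13: sp2
7 carbons are sp3.

7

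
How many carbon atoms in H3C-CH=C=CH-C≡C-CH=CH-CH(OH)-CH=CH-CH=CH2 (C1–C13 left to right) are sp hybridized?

3

C1: sp3
C2: sp2
C3: sp ✓
C4: sp2
C5: sp ✓
C6: sp ✓
C7: sp2
C8: sp2
C9: sp3
C10: sp2
C11: sp2
C12: sp2
C13: sp2
C3, C5, C6 → 3 sp carbons.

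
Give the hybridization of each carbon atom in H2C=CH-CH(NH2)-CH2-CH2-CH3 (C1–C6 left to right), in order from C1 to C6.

C1: 3 σ bonds, plus one π bond — 3 electron domains, sp2.
C2 has 3 σ bonds, plus one π bond: steric number 3 → sp2.
C3 is sp3: 4 σ bonds, 4 electron-density regions.
C4 carries 4 σ bonds, giving a steric number of 4, so it is sp3.
C5: 4 σ bonds; 4 regions of electron density → sp3.
C6: 4 σ bonds — 4 electron domains, sp3.

C1 sp2, C2 sp2, C3 sp3, C4 sp3, C5 sp3, C6 sp3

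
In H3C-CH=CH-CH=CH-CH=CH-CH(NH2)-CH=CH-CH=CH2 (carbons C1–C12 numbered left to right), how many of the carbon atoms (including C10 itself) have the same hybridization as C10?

C10 is sp2 (one π bond).
C1: sp3
C2: sp2 ✓
C3: sp2 ✓
C4: sp2 ✓
C5: sp2 ✓
C6: sp2 ✓
C7: sp2 ✓
C8: sp3
C9: sp2 ✓
C10: sp2 ✓
C11: sp2 ✓
C12: sp2 ✓
10 carbons are sp2.

10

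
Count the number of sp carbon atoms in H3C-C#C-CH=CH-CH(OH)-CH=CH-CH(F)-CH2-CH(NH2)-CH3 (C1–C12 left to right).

2

C1: sp3
C2: sp ✓
C3: sp ✓
C4: sp2
C5: sp2
C6: sp3
C7: sp2
C8: sp2
C9: sp3
C10: sp3
C11: sp3
C12: sp3
C2, C3 → 2 sp carbons.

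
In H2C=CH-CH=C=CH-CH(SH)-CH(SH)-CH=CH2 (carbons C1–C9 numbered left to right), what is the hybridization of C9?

sp²

C9: 3 σ bonds, plus one π bond; 3 regions of electron density → sp2.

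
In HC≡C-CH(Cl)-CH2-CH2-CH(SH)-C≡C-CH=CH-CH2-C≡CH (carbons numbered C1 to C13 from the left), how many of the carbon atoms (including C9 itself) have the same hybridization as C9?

2

C9 is sp2 (one π bond).
C1: sp
C2: sp
C3: sp3
C4: sp3
C5: sp3
C6: sp3
C7: sp
C8: sp
C9: sp2 ✓
C10: sp2 ✓
C11: sp3
C12: sp
C13: sp
2 carbons are sp2.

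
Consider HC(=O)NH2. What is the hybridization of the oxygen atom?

sp²

The oxygen atom carries 1 σ bond and 2 lone pairs, plus one π bond, giving a steric number of 3, so it is sp2.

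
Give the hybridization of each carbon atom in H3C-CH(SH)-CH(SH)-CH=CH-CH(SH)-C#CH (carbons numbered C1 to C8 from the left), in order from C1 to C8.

C1 sp3, C2 sp3, C3 sp3, C4 sp2, C5 sp2, C6 sp3, C7 sp, C8 sp

C1 (4 σ bonds) has steric number 4: sp3.
C2: 4 σ bonds — 4 electron domains, sp3.
C3 (4 σ bonds) has steric number 4: sp3.
C4 — 3 σ bonds, plus one π bond. Steric number 3, so sp2.
C5 has 3 σ bonds, plus one π bond: steric number 3 → sp2.
C6 carries 4 σ bonds, giving a steric number of 4, so it is sp3.
C7: 2 σ bonds, plus two π bonds — 2 electron domains, sp.
C8: 2 σ bonds, plus two π bonds — 2 electron domains, sp.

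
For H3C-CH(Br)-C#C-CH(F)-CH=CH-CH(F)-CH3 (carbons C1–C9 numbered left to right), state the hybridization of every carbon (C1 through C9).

C1 sp3, C2 sp3, C3 sp, C4 sp, C5 sp3, C6 sp2, C7 sp2, C8 sp3, C9 sp3

C1 — 4 σ bonds. Steric number 4, so sp3.
C2 — 4 σ bonds. Steric number 4, so sp3.
C3 is sp: 2 σ bonds, plus two π bonds, 2 electron-density regions.
C4 (2 σ bonds, plus two π bonds) has steric number 2: sp.
C5: 4 σ bonds — 4 electron domains, sp3.
C6: 3 σ bonds, plus one π bond; 3 regions of electron density → sp2.
C7 — 3 σ bonds, plus one π bond. Steric number 3, so sp2.
C8 is sp3: 4 σ bonds, 4 electron-density regions.
C9 is sp3: 4 σ bonds, 4 electron-density regions.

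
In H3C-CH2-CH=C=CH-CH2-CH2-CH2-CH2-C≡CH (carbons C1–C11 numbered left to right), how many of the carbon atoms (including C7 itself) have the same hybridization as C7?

C7 is sp3 (only σ bonds).
C1: sp3 ✓
C2: sp3 ✓
C3: sp2
C4: sp
C5: sp2
C6: sp3 ✓
C7: sp3 ✓
C8: sp3 ✓
C9: sp3 ✓
C10: sp
C11: sp
6 carbons are sp3.

6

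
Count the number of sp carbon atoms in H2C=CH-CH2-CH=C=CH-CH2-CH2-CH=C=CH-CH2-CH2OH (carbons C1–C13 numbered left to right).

2

C1: sp2
C2: sp2
C3: sp3
C4: sp2
C5: sp ✓
C6: sp2
C7: sp3
C8: sp3
C9: sp2
C10: sp ✓
C11: sp2
C12: sp3
C13: sp3
C5, C10 → 2 sp carbons.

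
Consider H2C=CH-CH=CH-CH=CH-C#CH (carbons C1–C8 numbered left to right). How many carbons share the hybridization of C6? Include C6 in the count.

6

C6 is sp2 (one π bond).
C1: sp2 ✓
C2: sp2 ✓
C3: sp2 ✓
C4: sp2 ✓
C5: sp2 ✓
C6: sp2 ✓
C7: sp
C8: sp
6 carbons are sp2.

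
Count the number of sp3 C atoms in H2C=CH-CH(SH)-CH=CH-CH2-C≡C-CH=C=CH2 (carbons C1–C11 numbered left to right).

2

C1: sp2
C2: sp2
C3: sp3 ✓
C4: sp2
C5: sp2
C6: sp3 ✓
C7: sp
C8: sp
C9: sp2
C10: sp
C11: sp2
C3, C6 → 2 sp3 carbons.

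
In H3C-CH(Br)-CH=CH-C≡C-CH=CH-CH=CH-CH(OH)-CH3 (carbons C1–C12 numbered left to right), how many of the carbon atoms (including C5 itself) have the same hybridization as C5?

C5 is sp (two π bonds).
C1: sp3
C2: sp3
C3: sp2
C4: sp2
C5: sp ✓
C6: sp ✓
C7: sp2
C8: sp2
C9: sp2
C10: sp2
C11: sp3
C12: sp3
2 carbons are sp.

2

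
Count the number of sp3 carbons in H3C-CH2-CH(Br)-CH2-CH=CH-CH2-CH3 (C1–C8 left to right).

6

C1: sp3 ✓
C2: sp3 ✓
C3: sp3 ✓
C4: sp3 ✓
C5: sp2
C6: sp2
C7: sp3 ✓
C8: sp3 ✓
C1, C2, C3, C4, C7, C8 → 6 sp3 carbons.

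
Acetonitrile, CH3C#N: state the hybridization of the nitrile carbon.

sp

The nitrile carbon has 2 σ bonds, plus two π bonds: steric number 2 → sp.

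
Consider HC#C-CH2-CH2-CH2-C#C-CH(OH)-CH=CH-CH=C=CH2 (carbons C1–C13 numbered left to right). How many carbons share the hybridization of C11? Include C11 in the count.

4

C11 is sp2 (one π bond).
C1: sp
C2: sp
C3: sp3
C4: sp3
C5: sp3
C6: sp
C7: sp
C8: sp3
C9: sp2 ✓
C10: sp2 ✓
C11: sp2 ✓
C12: sp
C13: sp2 ✓
4 carbons are sp2.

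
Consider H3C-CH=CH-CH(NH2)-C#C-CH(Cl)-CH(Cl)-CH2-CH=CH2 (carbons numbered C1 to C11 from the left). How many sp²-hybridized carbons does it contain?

4

C1: sp3
C2: sp2 ✓
C3: sp2 ✓
C4: sp3
C5: sp
C6: sp
C7: sp3
C8: sp3
C9: sp3
C10: sp2 ✓
C11: sp2 ✓
C2, C3, C10, C11 → 4 sp2 carbons.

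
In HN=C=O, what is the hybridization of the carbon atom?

The carbon atom carries 2 σ bonds, plus two π bonds, giving a steric number of 2, so it is sp.

sp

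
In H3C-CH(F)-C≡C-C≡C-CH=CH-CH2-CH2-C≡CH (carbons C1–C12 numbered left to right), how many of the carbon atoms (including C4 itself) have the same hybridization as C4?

6

C4 is sp (two π bonds).
C1: sp3
C2: sp3
C3: sp ✓
C4: sp ✓
C5: sp ✓
C6: sp ✓
C7: sp2
C8: sp2
C9: sp3
C10: sp3
C11: sp ✓
C12: sp ✓
6 carbons are sp.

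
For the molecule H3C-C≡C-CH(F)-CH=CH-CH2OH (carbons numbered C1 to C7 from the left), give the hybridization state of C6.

sp2

C6 carries 3 σ bonds, plus one π bond, giving a steric number of 3, so it is sp2.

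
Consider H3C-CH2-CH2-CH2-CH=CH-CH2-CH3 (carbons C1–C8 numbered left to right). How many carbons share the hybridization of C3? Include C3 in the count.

6

C3 is sp3 (only σ bonds).
C1: sp3 ✓
C2: sp3 ✓
C3: sp3 ✓
C4: sp3 ✓
C5: sp2
C6: sp2
C7: sp3 ✓
C8: sp3 ✓
6 carbons are sp3.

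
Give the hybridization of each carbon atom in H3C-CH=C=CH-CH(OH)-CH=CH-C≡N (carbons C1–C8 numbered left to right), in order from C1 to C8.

C1 sp3, C2 sp2, C3 sp, C4 sp2, C5 sp3, C6 sp2, C7 sp2, C8 sp

C1 — 4 σ bonds. Steric number 4, so sp3.
C2: 3 σ bonds, plus one π bond; 3 regions of electron density → sp2.
C3 — 2 σ bonds, plus two π bonds. Steric number 2, so sp.
C4: 3 σ bonds, plus one π bond — 3 electron domains, sp2.
C5 has 4 σ bonds: steric number 4 → sp3.
C6 is sp2: 3 σ bonds, plus one π bond, 3 electron-density regions.
C7 carries 3 σ bonds, plus one π bond, giving a steric number of 3, so it is sp2.
C8: 2 σ bonds, plus two π bonds; 2 regions of electron density → sp.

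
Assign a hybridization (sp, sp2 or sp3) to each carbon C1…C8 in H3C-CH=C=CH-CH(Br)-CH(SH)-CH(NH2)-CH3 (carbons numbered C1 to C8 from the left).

C1 sp3, C2 sp2, C3 sp, C4 sp2, C5 sp3, C6 sp3, C7 sp3, C8 sp3

C1: 4 σ bonds — 4 electron domains, sp3.
C2 is sp2: 3 σ bonds, plus one π bond, 3 electron-density regions.
C3 — 2 σ bonds, plus two π bonds. Steric number 2, so sp.
C4 has 3 σ bonds, plus one π bond: steric number 3 → sp2.
C5 — 4 σ bonds. Steric number 4, so sp3.
C6 (4 σ bonds) has steric number 4: sp3.
C7 has 4 σ bonds: steric number 4 → sp3.
C8 — 4 σ bonds. Steric number 4, so sp3.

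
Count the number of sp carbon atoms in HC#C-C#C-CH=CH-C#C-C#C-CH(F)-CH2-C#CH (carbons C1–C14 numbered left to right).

10

C1: sp ✓
C2: sp ✓
C3: sp ✓
C4: sp ✓
C5: sp2
C6: sp2
C7: sp ✓
C8: sp ✓
C9: sp ✓
C10: sp ✓
C11: sp3
C12: sp3
C13: sp ✓
C14: sp ✓
C1, C2, C3, C4, C7, C8, C9, C10, C13, C14 → 10 sp carbons.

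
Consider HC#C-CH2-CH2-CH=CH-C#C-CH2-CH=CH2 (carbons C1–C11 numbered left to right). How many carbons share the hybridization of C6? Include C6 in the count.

4

C6 is sp2 (one π bond).
C1: sp
C2: sp
C3: sp3
C4: sp3
C5: sp2 ✓
C6: sp2 ✓
C7: sp
C8: sp
C9: sp3
C10: sp2 ✓
C11: sp2 ✓
4 carbons are sp2.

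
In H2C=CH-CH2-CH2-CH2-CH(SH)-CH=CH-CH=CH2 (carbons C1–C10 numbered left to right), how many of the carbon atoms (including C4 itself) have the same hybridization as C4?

4

C4 is sp3 (only σ bonds).
C1: sp2
C2: sp2
C3: sp3 ✓
C4: sp3 ✓
C5: sp3 ✓
C6: sp3 ✓
C7: sp2
C8: sp2
C9: sp2
C10: sp2
4 carbons are sp3.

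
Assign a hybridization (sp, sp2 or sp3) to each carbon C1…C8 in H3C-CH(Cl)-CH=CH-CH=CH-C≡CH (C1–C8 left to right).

C1: 4 σ bonds — 4 electron domains, sp3.
C2 carries 4 σ bonds, giving a steric number of 4, so it is sp3.
C3 is sp2: 3 σ bonds, plus one π bond, 3 electron-density regions.
C4: 3 σ bonds, plus one π bond; 3 regions of electron density → sp2.
C5 has 3 σ bonds, plus one π bond: steric number 3 → sp2.
C6: 3 σ bonds, plus one π bond — 3 electron domains, sp2.
C7 is sp: 2 σ bonds, plus two π bonds, 2 electron-density regions.
C8 (2 σ bonds, plus two π bonds) has steric number 2: sp.

C1 sp3, C2 sp3, C3 sp2, C4 sp2, C5 sp2, C6 sp2, C7 sp, C8 sp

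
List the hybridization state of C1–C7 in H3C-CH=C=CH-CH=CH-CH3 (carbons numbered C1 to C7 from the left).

C1 — 4 σ bonds. Steric number 4, so sp3.
C2 has 3 σ bonds, plus one π bond: steric number 3 → sp2.
C3 (2 σ bonds, plus two π bonds) has steric number 2: sp.
C4 is sp2: 3 σ bonds, plus one π bond, 3 electron-density regions.
C5: 3 σ bonds, plus one π bond — 3 electron domains, sp2.
C6 has 3 σ bonds, plus one π bond: steric number 3 → sp2.
C7 — 4 σ bonds. Steric number 4, so sp3.

C1 sp3, C2 sp2, C3 sp, C4 sp2, C5 sp2, C6 sp2, C7 sp3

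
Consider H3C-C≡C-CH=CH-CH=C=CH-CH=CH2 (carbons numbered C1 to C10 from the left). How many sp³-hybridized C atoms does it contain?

C1: sp3 ✓
C2: sp
C3: sp
C4: sp2
C5: sp2
C6: sp2
C7: sp
C8: sp2
C9: sp2
C10: sp2
C1 → 1 sp3 carbon.

1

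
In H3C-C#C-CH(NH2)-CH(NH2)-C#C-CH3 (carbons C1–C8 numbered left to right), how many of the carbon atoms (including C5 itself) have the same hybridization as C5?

4

C5 is sp3 (only σ bonds).
C1: sp3 ✓
C2: sp
C3: sp
C4: sp3 ✓
C5: sp3 ✓
C6: sp
C7: sp
C8: sp3 ✓
4 carbons are sp3.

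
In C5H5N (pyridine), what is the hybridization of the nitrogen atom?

sp^2

N has two σ bonds and one lone pair in the ring plane (steric number 3 → sp2); its p orbital contributes one electron to the aromatic π system via the C=N double bond.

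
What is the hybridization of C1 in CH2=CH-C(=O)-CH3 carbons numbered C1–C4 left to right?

sp^2

C1 (3 σ bonds, plus one π bond) has steric number 3: sp2.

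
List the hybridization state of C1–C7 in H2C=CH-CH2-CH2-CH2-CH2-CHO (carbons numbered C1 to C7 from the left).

C1: 3 σ bonds, plus one π bond; 3 regions of electron density → sp2.
C2: 3 σ bonds, plus one π bond — 3 electron domains, sp2.
C3 is sp3: 4 σ bonds, 4 electron-density regions.
C4: 4 σ bonds; 4 regions of electron density → sp3.
C5 has 4 σ bonds: steric number 4 → sp3.
C6 (4 σ bonds) has steric number 4: sp3.
C7 carries 3 σ bonds, plus one π bond, giving a steric number of 3, so it is sp2.

C1 sp2, C2 sp2, C3 sp3, C4 sp3, C5 sp3, C6 sp3, C7 sp2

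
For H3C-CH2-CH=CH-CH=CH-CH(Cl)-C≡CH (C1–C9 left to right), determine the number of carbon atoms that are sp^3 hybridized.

C1: sp3 ✓
C2: sp3 ✓
C3: sp2
C4: sp2
C5: sp2
C6: sp2
C7: sp3 ✓
C8: sp
C9: sp
C1, C2, C7 → 3 sp3 carbons.

3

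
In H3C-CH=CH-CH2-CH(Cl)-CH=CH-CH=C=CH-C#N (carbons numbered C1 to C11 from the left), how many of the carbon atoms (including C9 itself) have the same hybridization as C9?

C9 is sp (two π bonds).
C1: sp3
C2: sp2
C3: sp2
C4: sp3
C5: sp3
C6: sp2
C7: sp2
C8: sp2
C9: sp ✓
C10: sp2
C11: sp ✓
2 carbons are sp.

2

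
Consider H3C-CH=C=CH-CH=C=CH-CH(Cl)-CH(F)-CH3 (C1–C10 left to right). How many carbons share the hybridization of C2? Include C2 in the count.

4

C2 is sp2 (one π bond).
C1: sp3
C2: sp2 ✓
C3: sp
C4: sp2 ✓
C5: sp2 ✓
C6: sp
C7: sp2 ✓
C8: sp3
C9: sp3
C10: sp3
4 carbons are sp2.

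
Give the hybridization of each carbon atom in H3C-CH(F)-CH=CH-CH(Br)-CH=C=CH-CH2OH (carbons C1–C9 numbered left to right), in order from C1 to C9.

C1 — 4 σ bonds. Steric number 4, so sp3.
C2 (4 σ bonds) has steric number 4: sp3.
C3 — 3 σ bonds, plus one π bond. Steric number 3, so sp2.
C4 carries 3 σ bonds, plus one π bond, giving a steric number of 3, so it is sp2.
C5 has 4 σ bonds: steric number 4 → sp3.
C6 is sp2: 3 σ bonds, plus one π bond, 3 electron-density regions.
C7 has 2 σ bonds, plus two π bonds: steric number 2 → sp.
C8: 3 σ bonds, plus one π bond — 3 electron domains, sp2.
C9 (4 σ bonds) has steric number 4: sp3.

C1 sp3, C2 sp3, C3 sp2, C4 sp2, C5 sp3, C6 sp2, C7 sp, C8 sp2, C9 sp3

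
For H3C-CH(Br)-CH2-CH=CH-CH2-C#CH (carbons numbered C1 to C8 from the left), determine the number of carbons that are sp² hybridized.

2

C1: sp3
C2: sp3
C3: sp3
C4: sp2 ✓
C5: sp2 ✓
C6: sp3
C7: sp
C8: sp
C4, C5 → 2 sp2 carbons.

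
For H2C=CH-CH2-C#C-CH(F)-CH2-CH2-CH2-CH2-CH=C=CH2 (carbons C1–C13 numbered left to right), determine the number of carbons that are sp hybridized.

C1: sp2
C2: sp2
C3: sp3
C4: sp ✓
C5: sp ✓
C6: sp3
C7: sp3
C8: sp3
C9: sp3
C10: sp3
C11: sp2
C12: sp ✓
C13: sp2
C4, C5, C12 → 3 sp carbons.

3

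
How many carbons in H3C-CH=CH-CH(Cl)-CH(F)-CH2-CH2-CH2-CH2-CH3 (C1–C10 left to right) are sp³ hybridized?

C1: sp3 ✓
C2: sp2
C3: sp2
C4: sp3 ✓
C5: sp3 ✓
C6: sp3 ✓
C7: sp3 ✓
C8: sp3 ✓
C9: sp3 ✓
C10: sp3 ✓
C1, C4, C5, C6, C7, C8, C9, C10 → 8 sp3 carbons.

8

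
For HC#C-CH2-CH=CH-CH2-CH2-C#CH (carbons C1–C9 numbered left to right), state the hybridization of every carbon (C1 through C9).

C1 — 2 σ bonds, plus two π bonds. Steric number 2, so sp.
C2 is sp: 2 σ bonds, plus two π bonds, 2 electron-density regions.
C3 carries 4 σ bonds, giving a steric number of 4, so it is sp3.
C4: 3 σ bonds, plus one π bond; 3 regions of electron density → sp2.
C5: 3 σ bonds, plus one π bond — 3 electron domains, sp2.
C6: 4 σ bonds — 4 electron domains, sp3.
C7: 4 σ bonds; 4 regions of electron density → sp3.
C8 — 2 σ bonds, plus two π bonds. Steric number 2, so sp.
C9 has 2 σ bonds, plus two π bonds: steric number 2 → sp.

C1 sp, C2 sp, C3 sp3, C4 sp2, C5 sp2, C6 sp3, C7 sp3, C8 sp, C9 sp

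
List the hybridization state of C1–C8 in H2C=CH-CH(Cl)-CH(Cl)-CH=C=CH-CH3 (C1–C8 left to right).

C1 is sp2: 3 σ bonds, plus one π bond, 3 electron-density regions.
C2: 3 σ bonds, plus one π bond; 3 regions of electron density → sp2.
C3 carries 4 σ bonds, giving a steric number of 4, so it is sp3.
C4 — 4 σ bonds. Steric number 4, so sp3.
C5 carries 3 σ bonds, plus one π bond, giving a steric number of 3, so it is sp2.
C6 is sp: 2 σ bonds, plus two π bonds, 2 electron-density regions.
C7 (3 σ bonds, plus one π bond) has steric number 3: sp2.
C8 carries 4 σ bonds, giving a steric number of 4, so it is sp3.

C1 sp2, C2 sp2, C3 sp3, C4 sp3, C5 sp2, C6 sp, C7 sp2, C8 sp3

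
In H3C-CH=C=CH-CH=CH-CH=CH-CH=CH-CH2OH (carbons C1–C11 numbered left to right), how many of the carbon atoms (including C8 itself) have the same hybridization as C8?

8

C8 is sp2 (one π bond).
C1: sp3
C2: sp2 ✓
C3: sp
C4: sp2 ✓
C5: sp2 ✓
C6: sp2 ✓
C7: sp2 ✓
C8: sp2 ✓
C9: sp2 ✓
C10: sp2 ✓
C11: sp3
8 carbons are sp2.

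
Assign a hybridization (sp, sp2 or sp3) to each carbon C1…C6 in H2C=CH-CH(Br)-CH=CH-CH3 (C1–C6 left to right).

C1 sp2, C2 sp2, C3 sp3, C4 sp2, C5 sp2, C6 sp3

C1: 3 σ bonds, plus one π bond; 3 regions of electron density → sp2.
C2 (3 σ bonds, plus one π bond) has steric number 3: sp2.
C3 carries 4 σ bonds, giving a steric number of 4, so it is sp3.
C4: 3 σ bonds, plus one π bond; 3 regions of electron density → sp2.
C5 is sp2: 3 σ bonds, plus one π bond, 3 electron-density regions.
C6 — 4 σ bonds. Steric number 4, so sp3.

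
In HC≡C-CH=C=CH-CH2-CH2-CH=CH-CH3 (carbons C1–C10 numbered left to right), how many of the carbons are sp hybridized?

3

C1: sp ✓
C2: sp ✓
C3: sp2
C4: sp ✓
C5: sp2
C6: sp3
C7: sp3
C8: sp2
C9: sp2
C10: sp3
C1, C2, C4 → 3 sp carbons.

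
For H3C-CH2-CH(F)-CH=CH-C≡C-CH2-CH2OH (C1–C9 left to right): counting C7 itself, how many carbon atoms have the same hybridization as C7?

C7 is sp (two π bonds).
C1: sp3
C2: sp3
C3: sp3
C4: sp2
C5: sp2
C6: sp ✓
C7: sp ✓
C8: sp3
C9: sp3
2 carbons are sp.

2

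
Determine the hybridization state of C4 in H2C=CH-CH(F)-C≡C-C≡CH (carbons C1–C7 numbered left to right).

C4: 2 σ bonds, plus two π bonds — 2 electron domains, sp.

sp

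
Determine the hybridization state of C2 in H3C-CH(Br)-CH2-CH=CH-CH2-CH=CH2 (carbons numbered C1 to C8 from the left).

sp³

C2: 4 σ bonds — 4 electron domains, sp3.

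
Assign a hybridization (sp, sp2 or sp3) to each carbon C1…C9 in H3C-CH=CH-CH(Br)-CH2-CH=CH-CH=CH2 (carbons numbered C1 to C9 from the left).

C1 sp3, C2 sp2, C3 sp2, C4 sp3, C5 sp3, C6 sp2, C7 sp2, C8 sp2, C9 sp2

C1 carries 4 σ bonds, giving a steric number of 4, so it is sp3.
C2 (3 σ bonds, plus one π bond) has steric number 3: sp2.
C3 is sp2: 3 σ bonds, plus one π bond, 3 electron-density regions.
C4 carries 4 σ bonds, giving a steric number of 4, so it is sp3.
C5: 4 σ bonds; 4 regions of electron density → sp3.
C6: 3 σ bonds, plus one π bond; 3 regions of electron density → sp2.
C7: 3 σ bonds, plus one π bond — 3 electron domains, sp2.
C8 carries 3 σ bonds, plus one π bond, giving a steric number of 3, so it is sp2.
C9 (3 σ bonds, plus one π bond) has steric number 3: sp2.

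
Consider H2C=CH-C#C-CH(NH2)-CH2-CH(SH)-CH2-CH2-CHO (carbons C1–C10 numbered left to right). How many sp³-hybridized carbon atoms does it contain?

5

C1: sp2
C2: sp2
C3: sp
C4: sp
C5: sp3 ✓
C6: sp3 ✓
C7: sp3 ✓
C8: sp3 ✓
C9: sp3 ✓
C10: sp2
C5, C6, C7, C8, C9 → 5 sp3 carbons.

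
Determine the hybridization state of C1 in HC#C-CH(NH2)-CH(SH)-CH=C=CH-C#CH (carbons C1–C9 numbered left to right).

C1 carries 2 σ bonds, plus two π bonds, giving a steric number of 2, so it is sp.

sp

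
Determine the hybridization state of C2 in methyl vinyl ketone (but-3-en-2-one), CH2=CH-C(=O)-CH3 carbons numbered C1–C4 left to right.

sp^2

C2 (3 σ bonds, plus one π bond) has steric number 3: sp2.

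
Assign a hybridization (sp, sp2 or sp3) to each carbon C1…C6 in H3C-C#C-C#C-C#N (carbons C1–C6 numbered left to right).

C1 sp3, C2 sp, C3 sp, C4 sp, C5 sp, C6 sp

C1 carries 4 σ bonds, giving a steric number of 4, so it is sp3.
C2 (2 σ bonds, plus two π bonds) has steric number 2: sp.
C3 — 2 σ bonds, plus two π bonds. Steric number 2, so sp.
C4 is sp: 2 σ bonds, plus two π bonds, 2 electron-density regions.
C5: 2 σ bonds, plus two π bonds — 2 electron domains, sp.
C6: 2 σ bonds, plus two π bonds; 2 regions of electron density → sp.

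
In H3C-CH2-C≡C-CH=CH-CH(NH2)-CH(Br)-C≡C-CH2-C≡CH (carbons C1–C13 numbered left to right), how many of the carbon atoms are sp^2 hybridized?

2

C1: sp3
C2: sp3
C3: sp
C4: sp
C5: sp2 ✓
C6: sp2 ✓
C7: sp3
C8: sp3
C9: sp
C10: sp
C11: sp3
C12: sp
C13: sp
C5, C6 → 2 sp2 carbons.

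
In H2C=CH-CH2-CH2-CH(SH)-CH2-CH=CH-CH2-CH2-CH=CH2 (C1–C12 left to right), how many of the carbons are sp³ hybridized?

C1: sp2
C2: sp2
C3: sp3 ✓
C4: sp3 ✓
C5: sp3 ✓
C6: sp3 ✓
C7: sp2
C8: sp2
C9: sp3 ✓
C10: sp3 ✓
C11: sp2
C12: sp2
C3, C4, C5, C6, C9, C10 → 6 sp3 carbons.

6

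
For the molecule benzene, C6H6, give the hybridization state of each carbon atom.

Every ring carbon has three σ bonds and contributes one p electron to the aromatic π system.

sp²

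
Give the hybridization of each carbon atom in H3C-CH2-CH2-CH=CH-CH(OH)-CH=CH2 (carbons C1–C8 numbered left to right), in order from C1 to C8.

C1: 4 σ bonds — 4 electron domains, sp3.
C2 — 4 σ bonds. Steric number 4, so sp3.
C3: 4 σ bonds; 4 regions of electron density → sp3.
C4 carries 3 σ bonds, plus one π bond, giving a steric number of 3, so it is sp2.
C5 has 3 σ bonds, plus one π bond: steric number 3 → sp2.
C6 carries 4 σ bonds, giving a steric number of 4, so it is sp3.
C7 carries 3 σ bonds, plus one π bond, giving a steric number of 3, so it is sp2.
C8 is sp2: 3 σ bonds, plus one π bond, 3 electron-density regions.

C1 sp3, C2 sp3, C3 sp3, C4 sp2, C5 sp2, C6 sp3, C7 sp2, C8 sp2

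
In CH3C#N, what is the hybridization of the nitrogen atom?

sp

N has one σ bond and one lone pair: steric number 2 → sp.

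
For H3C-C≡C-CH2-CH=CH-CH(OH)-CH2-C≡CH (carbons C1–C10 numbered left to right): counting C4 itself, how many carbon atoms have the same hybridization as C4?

C4 is sp3 (only σ bonds).
C1: sp3 ✓
C2: sp
C3: sp
C4: sp3 ✓
C5: sp2
C6: sp2
C7: sp3 ✓
C8: sp3 ✓
C9: sp
C10: sp
4 carbons are sp3.

4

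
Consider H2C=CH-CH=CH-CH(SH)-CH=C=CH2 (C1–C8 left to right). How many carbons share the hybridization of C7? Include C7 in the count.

1

C7 is sp (two π bonds).
C1: sp2
C2: sp2
C3: sp2
C4: sp2
C5: sp3
C6: sp2
C7: sp ✓
C8: sp2
1 carbon is sp.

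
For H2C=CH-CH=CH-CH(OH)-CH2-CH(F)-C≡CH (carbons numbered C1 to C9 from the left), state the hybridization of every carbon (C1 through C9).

C1 sp2, C2 sp2, C3 sp2, C4 sp2, C5 sp3, C6 sp3, C7 sp3, C8 sp, C9 sp

C1 — 3 σ bonds, plus one π bond. Steric number 3, so sp2.
C2: 3 σ bonds, plus one π bond; 3 regions of electron density → sp2.
C3 is sp2: 3 σ bonds, plus one π bond, 3 electron-density regions.
C4: 3 σ bonds, plus one π bond; 3 regions of electron density → sp2.
C5 — 4 σ bonds. Steric number 4, so sp3.
C6: 4 σ bonds; 4 regions of electron density → sp3.
C7: 4 σ bonds; 4 regions of electron density → sp3.
C8 carries 2 σ bonds, plus two π bonds, giving a steric number of 2, so it is sp.
C9 — 2 σ bonds, plus two π bonds. Steric number 2, so sp.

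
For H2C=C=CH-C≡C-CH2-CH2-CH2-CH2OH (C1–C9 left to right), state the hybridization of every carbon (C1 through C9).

C1: 3 σ bonds, plus one π bond; 3 regions of electron density → sp2.
C2: 2 σ bonds, plus two π bonds; 2 regions of electron density → sp.
C3: 3 σ bonds, plus one π bond — 3 electron domains, sp2.
C4 — 2 σ bonds, plus two π bonds. Steric number 2, so sp.
C5 is sp: 2 σ bonds, plus two π bonds, 2 electron-density regions.
C6 carries 4 σ bonds, giving a steric number of 4, so it is sp3.
C7: 4 σ bonds — 4 electron domains, sp3.
C8 has 4 σ bonds: steric number 4 → sp3.
C9 has 4 σ bonds: steric number 4 → sp3.

C1 sp2, C2 sp, C3 sp2, C4 sp, C5 sp, C6 sp3, C7 sp3, C8 sp3, C9 sp3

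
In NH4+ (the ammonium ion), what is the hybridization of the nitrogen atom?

Four σ bonds, no lone pair → sp3, tetrahedral.

sp³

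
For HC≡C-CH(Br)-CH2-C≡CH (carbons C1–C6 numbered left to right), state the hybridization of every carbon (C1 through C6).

C1 — 2 σ bonds, plus two π bonds. Steric number 2, so sp.
C2 is sp: 2 σ bonds, plus two π bonds, 2 electron-density regions.
C3 has 4 σ bonds: steric number 4 → sp3.
C4: 4 σ bonds; 4 regions of electron density → sp3.
C5 has 2 σ bonds, plus two π bonds: steric number 2 → sp.
C6 (2 σ bonds, plus two π bonds) has steric number 2: sp.

C1 sp, C2 sp, C3 sp3, C4 sp3, C5 sp, C6 sp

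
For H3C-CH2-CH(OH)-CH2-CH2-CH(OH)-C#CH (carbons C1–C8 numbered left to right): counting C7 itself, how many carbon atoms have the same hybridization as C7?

C7 is sp (two π bonds).
C1: sp3
C2: sp3
C3: sp3
C4: sp3
C5: sp3
C6: sp3
C7: sp ✓
C8: sp ✓
2 carbons are sp.

2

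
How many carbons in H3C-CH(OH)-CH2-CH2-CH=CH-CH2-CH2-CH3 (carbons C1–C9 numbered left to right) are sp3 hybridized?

C1: sp3 ✓
C2: sp3 ✓
C3: sp3 ✓
C4: sp3 ✓
C5: sp2
C6: sp2
C7: sp3 ✓
C8: sp3 ✓
C9: sp3 ✓
C1, C2, C3, C4, C7, C8, C9 → 7 sp3 carbons.

7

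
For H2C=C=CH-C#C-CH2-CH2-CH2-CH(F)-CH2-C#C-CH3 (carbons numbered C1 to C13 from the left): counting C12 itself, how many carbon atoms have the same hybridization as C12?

C12 is sp (two π bonds).
C1: sp2
C2: sp ✓
C3: sp2
C4: sp ✓
C5: sp ✓
C6: sp3
C7: sp3
C8: sp3
C9: sp3
C10: sp3
C11: sp ✓
C12: sp ✓
C13: sp3
5 carbons are sp.

5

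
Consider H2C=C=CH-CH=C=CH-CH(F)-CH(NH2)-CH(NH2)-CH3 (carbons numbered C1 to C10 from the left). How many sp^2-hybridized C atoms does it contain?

4

C1: sp2 ✓
C2: sp
C3: sp2 ✓
C4: sp2 ✓
C5: sp
C6: sp2 ✓
C7: sp3
C8: sp3
C9: sp3
C10: sp3
C1, C3, C4, C6 → 4 sp2 carbons.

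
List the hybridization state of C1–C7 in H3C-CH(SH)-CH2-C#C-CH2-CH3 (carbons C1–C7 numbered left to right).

C1 sp3, C2 sp3, C3 sp3, C4 sp, C5 sp, C6 sp3, C7 sp3

C1 — 4 σ bonds. Steric number 4, so sp3.
C2: 4 σ bonds; 4 regions of electron density → sp3.
C3 is sp3: 4 σ bonds, 4 electron-density regions.
C4: 2 σ bonds, plus two π bonds — 2 electron domains, sp.
C5 — 2 σ bonds, plus two π bonds. Steric number 2, so sp.
C6 — 4 σ bonds. Steric number 4, so sp3.
C7: 4 σ bonds — 4 electron domains, sp3.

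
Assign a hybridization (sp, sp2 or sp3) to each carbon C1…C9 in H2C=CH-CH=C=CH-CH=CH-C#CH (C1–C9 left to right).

C1 sp2, C2 sp2, C3 sp2, C4 sp, C5 sp2, C6 sp2, C7 sp2, C8 sp, C9 sp

C1 (3 σ bonds, plus one π bond) has steric number 3: sp2.
C2 (3 σ bonds, plus one π bond) has steric number 3: sp2.
C3 (3 σ bonds, plus one π bond) has steric number 3: sp2.
C4: 2 σ bonds, plus two π bonds; 2 regions of electron density → sp.
C5 has 3 σ bonds, plus one π bond: steric number 3 → sp2.
C6: 3 σ bonds, plus one π bond — 3 electron domains, sp2.
C7 carries 3 σ bonds, plus one π bond, giving a steric number of 3, so it is sp2.
C8 (2 σ bonds, plus two π bonds) has steric number 2: sp.
C9 (2 σ bonds, plus two π bonds) has steric number 2: sp.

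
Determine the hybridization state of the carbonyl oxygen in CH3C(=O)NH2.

sp2

The carbonyl oxygen (1 σ bond and 2 lone pairs, plus one π bond) has steric number 3: sp2.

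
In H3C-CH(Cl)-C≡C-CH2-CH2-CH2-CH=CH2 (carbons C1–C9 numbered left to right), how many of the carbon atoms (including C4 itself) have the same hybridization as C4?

2

C4 is sp (two π bonds).
C1: sp3
C2: sp3
C3: sp ✓
C4: sp ✓
C5: sp3
C6: sp3
C7: sp3
C8: sp2
C9: sp2
2 carbons are sp.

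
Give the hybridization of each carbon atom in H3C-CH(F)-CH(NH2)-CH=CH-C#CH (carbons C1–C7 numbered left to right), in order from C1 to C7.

C1 sp3, C2 sp3, C3 sp3, C4 sp2, C5 sp2, C6 sp, C7 sp

C1 — 4 σ bonds. Steric number 4, so sp3.
C2: 4 σ bonds — 4 electron domains, sp3.
C3 — 4 σ bonds. Steric number 4, so sp3.
C4 — 3 σ bonds, plus one π bond. Steric number 3, so sp2.
C5: 3 σ bonds, plus one π bond; 3 regions of electron density → sp2.
C6 has 2 σ bonds, plus two π bonds: steric number 2 → sp.
C7: 2 σ bonds, plus two π bonds — 2 electron domains, sp.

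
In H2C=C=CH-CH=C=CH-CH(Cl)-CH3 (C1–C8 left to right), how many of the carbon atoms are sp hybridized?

C1: sp2
C2: sp ✓
C3: sp2
C4: sp2
C5: sp ✓
C6: sp2
C7: sp3
C8: sp3
C2, C5 → 2 sp carbons.

2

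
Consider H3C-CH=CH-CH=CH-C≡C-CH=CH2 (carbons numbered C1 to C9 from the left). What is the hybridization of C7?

C7: 2 σ bonds, plus two π bonds — 2 electron domains, sp.

sp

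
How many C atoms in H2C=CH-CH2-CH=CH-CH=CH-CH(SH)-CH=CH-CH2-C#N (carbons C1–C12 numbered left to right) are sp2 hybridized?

C1: sp2 ✓
C2: sp2 ✓
C3: sp3
C4: sp2 ✓
C5: sp2 ✓
C6: sp2 ✓
C7: sp2 ✓
C8: sp3
C9: sp2 ✓
C10: sp2 ✓
C11: sp3
C12: sp
C1, C2, C4, C5, C6, C7, C9, C10 → 8 sp2 carbons.

8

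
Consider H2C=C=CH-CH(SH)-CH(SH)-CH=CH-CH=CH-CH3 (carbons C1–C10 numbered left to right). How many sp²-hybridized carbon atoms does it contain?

C1: sp2 ✓
C2: sp
C3: sp2 ✓
C4: sp3
C5: sp3
C6: sp2 ✓
C7: sp2 ✓
C8: sp2 ✓
C9: sp2 ✓
C10: sp3
C1, C3, C6, C7, C8, C9 → 6 sp2 carbons.

6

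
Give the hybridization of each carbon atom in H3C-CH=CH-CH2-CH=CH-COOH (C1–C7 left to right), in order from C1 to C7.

C1 sp3, C2 sp2, C3 sp2, C4 sp3, C5 sp2, C6 sp2, C7 sp2

C1 is sp3: 4 σ bonds, 4 electron-density regions.
C2 carries 3 σ bonds, plus one π bond, giving a steric number of 3, so it is sp2.
C3 has 3 σ bonds, plus one π bond: steric number 3 → sp2.
C4 (4 σ bonds) has steric number 4: sp3.
C5: 3 σ bonds, plus one π bond — 3 electron domains, sp2.
C6 (3 σ bonds, plus one π bond) has steric number 3: sp2.
C7: 3 σ bonds, plus one π bond — 3 electron domains, sp2.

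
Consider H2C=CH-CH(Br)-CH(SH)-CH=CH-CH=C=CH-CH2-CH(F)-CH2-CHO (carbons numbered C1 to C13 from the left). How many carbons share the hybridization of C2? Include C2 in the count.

C2 is sp2 (one π bond).
C1: sp2 ✓
C2: sp2 ✓
C3: sp3
C4: sp3
C5: sp2 ✓
C6: sp2 ✓
C7: sp2 ✓
C8: sp
C9: sp2 ✓
C10: sp3
C11: sp3
C12: sp3
C13: sp2 ✓
7 carbons are sp2.

7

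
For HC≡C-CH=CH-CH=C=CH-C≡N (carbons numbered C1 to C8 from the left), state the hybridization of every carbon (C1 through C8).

C1 sp, C2 sp, C3 sp2, C4 sp2, C5 sp2, C6 sp, C7 sp2, C8 sp

C1 — 2 σ bonds, plus two π bonds. Steric number 2, so sp.
C2 has 2 σ bonds, plus two π bonds: steric number 2 → sp.
C3: 3 σ bonds, plus one π bond — 3 electron domains, sp2.
C4 is sp2: 3 σ bonds, plus one π bond, 3 electron-density regions.
C5 — 3 σ bonds, plus one π bond. Steric number 3, so sp2.
C6: 2 σ bonds, plus two π bonds — 2 electron domains, sp.
C7: 3 σ bonds, plus one π bond — 3 electron domains, sp2.
C8 — 2 σ bonds, plus two π bonds. Steric number 2, so sp.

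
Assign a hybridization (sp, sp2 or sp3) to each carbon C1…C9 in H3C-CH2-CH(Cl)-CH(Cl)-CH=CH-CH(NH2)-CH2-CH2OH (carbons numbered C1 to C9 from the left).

C1: 4 σ bonds — 4 electron domains, sp3.
C2 has 4 σ bonds: steric number 4 → sp3.
C3 has 4 σ bonds: steric number 4 → sp3.
C4: 4 σ bonds — 4 electron domains, sp3.
C5 (3 σ bonds, plus one π bond) has steric number 3: sp2.
C6 (3 σ bonds, plus one π bond) has steric number 3: sp2.
C7: 4 σ bonds — 4 electron domains, sp3.
C8 is sp3: 4 σ bonds, 4 electron-density regions.
C9 has 4 σ bonds: steric number 4 → sp3.

C1 sp3, C2 sp3, C3 sp3, C4 sp3, C5 sp2, C6 sp2, C7 sp3, C8 sp3, C9 sp3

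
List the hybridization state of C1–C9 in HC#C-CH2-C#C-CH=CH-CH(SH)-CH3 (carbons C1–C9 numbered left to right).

C1 (2 σ bonds, plus two π bonds) has steric number 2: sp.
C2 carries 2 σ bonds, plus two π bonds, giving a steric number of 2, so it is sp.
C3 carries 4 σ bonds, giving a steric number of 4, so it is sp3.
C4: 2 σ bonds, plus two π bonds — 2 electron domains, sp.
C5 is sp: 2 σ bonds, plus two π bonds, 2 electron-density regions.
C6 — 3 σ bonds, plus one π bond. Steric number 3, so sp2.
C7: 3 σ bonds, plus one π bond — 3 electron domains, sp2.
C8 carries 4 σ bonds, giving a steric number of 4, so it is sp3.
C9 has 4 σ bonds: steric number 4 → sp3.

C1 sp, C2 sp, C3 sp3, C4 sp, C5 sp, C6 sp2, C7 sp2, C8 sp3, C9 sp3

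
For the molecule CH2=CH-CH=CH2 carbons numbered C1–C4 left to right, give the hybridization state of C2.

sp²

C2 has 3 σ bonds, plus one π bond: steric number 3 → sp2.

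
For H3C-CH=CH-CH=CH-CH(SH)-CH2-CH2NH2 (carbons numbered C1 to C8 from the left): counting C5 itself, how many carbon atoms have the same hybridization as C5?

C5 is sp2 (one π bond).
C1: sp3
C2: sp2 ✓
C3: sp2 ✓
C4: sp2 ✓
C5: sp2 ✓
C6: sp3
C7: sp3
C8: sp3
4 carbons are sp2.

4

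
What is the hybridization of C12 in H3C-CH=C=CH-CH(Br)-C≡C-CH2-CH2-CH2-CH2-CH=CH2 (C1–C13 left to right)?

C12 is sp2: 3 σ bonds, plus one π bond, 3 electron-density regions.

sp2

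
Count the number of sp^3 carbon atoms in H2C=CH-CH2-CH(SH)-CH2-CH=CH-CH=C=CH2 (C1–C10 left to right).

C1: sp2
C2: sp2
C3: sp3 ✓
C4: sp3 ✓
C5: sp3 ✓
C6: sp2
C7: sp2
C8: sp2
C9: sp
C10: sp2
C3, C4, C5 → 3 sp3 carbons.

3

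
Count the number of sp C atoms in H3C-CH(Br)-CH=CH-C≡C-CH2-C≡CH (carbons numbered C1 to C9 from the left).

C1: sp3
C2: sp3
C3: sp2
C4: sp2
C5: sp ✓
C6: sp ✓
C7: sp3
C8: sp ✓
C9: sp ✓
C5, C6, C8, C9 → 4 sp carbons.

4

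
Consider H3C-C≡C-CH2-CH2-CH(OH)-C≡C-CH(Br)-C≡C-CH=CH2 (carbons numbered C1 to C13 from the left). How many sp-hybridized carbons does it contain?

6

C1: sp3
C2: sp ✓
C3: sp ✓
C4: sp3
C5: sp3
C6: sp3
C7: sp ✓
C8: sp ✓
C9: sp3
C10: sp ✓
C11: sp ✓
C12: sp2
C13: sp2
C2, C3, C7, C8, C10, C11 → 6 sp carbons.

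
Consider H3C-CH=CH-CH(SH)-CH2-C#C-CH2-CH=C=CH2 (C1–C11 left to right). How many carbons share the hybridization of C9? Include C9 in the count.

C9 is sp2 (one π bond).
C1: sp3
C2: sp2 ✓
C3: sp2 ✓
C4: sp3
C5: sp3
C6: sp
C7: sp
C8: sp3
C9: sp2 ✓
C10: sp
C11: sp2 ✓
4 carbons are sp2.

4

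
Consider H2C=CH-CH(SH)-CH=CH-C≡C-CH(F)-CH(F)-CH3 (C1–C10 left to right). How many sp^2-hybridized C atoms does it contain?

C1: sp2 ✓
C2: sp2 ✓
C3: sp3
C4: sp2 ✓
C5: sp2 ✓
C6: sp
C7: sp
C8: sp3
C9: sp3
C10: sp3
C1, C2, C4, C5 → 4 sp2 carbons.

4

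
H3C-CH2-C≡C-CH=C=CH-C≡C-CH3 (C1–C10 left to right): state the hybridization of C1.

sp³

C1 carries 4 σ bonds, giving a steric number of 4, so it is sp3.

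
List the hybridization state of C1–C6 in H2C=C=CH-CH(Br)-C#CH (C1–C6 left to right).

C1 sp2, C2 sp, C3 sp2, C4 sp3, C5 sp, C6 sp

C1 — 3 σ bonds, plus one π bond. Steric number 3, so sp2.
C2 has 2 σ bonds, plus two π bonds: steric number 2 → sp.
C3: 3 σ bonds, plus one π bond — 3 electron domains, sp2.
C4 has 4 σ bonds: steric number 4 → sp3.
C5 carries 2 σ bonds, plus two π bonds, giving a steric number of 2, so it is sp.
C6: 2 σ bonds, plus two π bonds — 2 electron domains, sp.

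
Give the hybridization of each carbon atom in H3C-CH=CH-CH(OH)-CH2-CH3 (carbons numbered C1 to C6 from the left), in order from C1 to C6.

C1 carries 4 σ bonds, giving a steric number of 4, so it is sp3.
C2 — 3 σ bonds, plus one π bond. Steric number 3, so sp2.
C3 (3 σ bonds, plus one π bond) has steric number 3: sp2.
C4: 4 σ bonds — 4 electron domains, sp3.
C5 — 4 σ bonds. Steric number 4, so sp3.
C6 is sp3: 4 σ bonds, 4 electron-density regions.

C1 sp3, C2 sp2, C3 sp2, C4 sp3, C5 sp3, C6 sp3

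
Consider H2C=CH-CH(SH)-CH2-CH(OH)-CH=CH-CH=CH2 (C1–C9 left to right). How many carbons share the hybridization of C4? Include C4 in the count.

C4 is sp3 (only σ bonds).
C1: sp2
C2: sp2
C3: sp3 ✓
C4: sp3 ✓
C5: sp3 ✓
C6: sp2
C7: sp2
C8: sp2
C9: sp2
3 carbons are sp3.

3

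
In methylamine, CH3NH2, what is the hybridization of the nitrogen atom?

sp³

Three σ bonds + one lone pair = steric number 4 → sp3.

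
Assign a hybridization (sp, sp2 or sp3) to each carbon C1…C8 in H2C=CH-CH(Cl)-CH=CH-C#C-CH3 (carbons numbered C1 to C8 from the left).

C1 sp2, C2 sp2, C3 sp3, C4 sp2, C5 sp2, C6 sp, C7 sp, C8 sp3

C1 is sp2: 3 σ bonds, plus one π bond, 3 electron-density regions.
C2 is sp2: 3 σ bonds, plus one π bond, 3 electron-density regions.
C3: 4 σ bonds; 4 regions of electron density → sp3.
C4 (3 σ bonds, plus one π bond) has steric number 3: sp2.
C5: 3 σ bonds, plus one π bond; 3 regions of electron density → sp2.
C6 carries 2 σ bonds, plus two π bonds, giving a steric number of 2, so it is sp.
C7 carries 2 σ bonds, plus two π bonds, giving a steric number of 2, so it is sp.
C8 is sp3: 4 σ bonds, 4 electron-density regions.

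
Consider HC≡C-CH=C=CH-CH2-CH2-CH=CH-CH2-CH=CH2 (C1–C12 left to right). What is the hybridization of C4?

C4: 2 σ bonds, plus two π bonds — 2 electron domains, sp.

sp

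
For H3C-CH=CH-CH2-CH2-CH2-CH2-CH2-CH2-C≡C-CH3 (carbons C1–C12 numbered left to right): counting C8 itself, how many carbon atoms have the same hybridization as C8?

C8 is sp3 (only σ bonds).
C1: sp3 ✓
C2: sp2
C3: sp2
C4: sp3 ✓
C5: sp3 ✓
C6: sp3 ✓
C7: sp3 ✓
C8: sp3 ✓
C9: sp3 ✓
C10: sp
C11: sp
C12: sp3 ✓
8 carbons are sp3.

8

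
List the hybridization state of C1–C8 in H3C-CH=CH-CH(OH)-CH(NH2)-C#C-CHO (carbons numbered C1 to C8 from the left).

C1 has 4 σ bonds: steric number 4 → sp3.
C2 is sp2: 3 σ bonds, plus one π bond, 3 electron-density regions.
C3: 3 σ bonds, plus one π bond — 3 electron domains, sp2.
C4 has 4 σ bonds: steric number 4 → sp3.
C5: 4 σ bonds — 4 electron domains, sp3.
C6: 2 σ bonds, plus two π bonds; 2 regions of electron density → sp.
C7: 2 σ bonds, plus two π bonds; 2 regions of electron density → sp.
C8 is sp2: 3 σ bonds, plus one π bond, 3 electron-density regions.

C1 sp3, C2 sp2, C3 sp2, C4 sp3, C5 sp3, C6 sp, C7 sp, C8 sp2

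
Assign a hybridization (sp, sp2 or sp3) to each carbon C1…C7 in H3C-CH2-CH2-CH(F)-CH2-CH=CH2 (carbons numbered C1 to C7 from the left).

C1 sp3, C2 sp3, C3 sp3, C4 sp3, C5 sp3, C6 sp2, C7 sp2

C1 carries 4 σ bonds, giving a steric number of 4, so it is sp3.
C2: 4 σ bonds — 4 electron domains, sp3.
C3 is sp3: 4 σ bonds, 4 electron-density regions.
C4 has 4 σ bonds: steric number 4 → sp3.
C5 is sp3: 4 σ bonds, 4 electron-density regions.
C6 has 3 σ bonds, plus one π bond: steric number 3 → sp2.
C7 has 3 σ bonds, plus one π bond: steric number 3 → sp2.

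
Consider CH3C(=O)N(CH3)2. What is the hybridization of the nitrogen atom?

Amide resonance: N lone pair conjugated with C=O → sp2.

sp2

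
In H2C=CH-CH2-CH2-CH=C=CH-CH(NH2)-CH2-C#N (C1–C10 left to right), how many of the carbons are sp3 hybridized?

4

C1: sp2
C2: sp2
C3: sp3 ✓
C4: sp3 ✓
C5: sp2
C6: sp
C7: sp2
C8: sp3 ✓
C9: sp3 ✓
C10: sp
C3, C4, C8, C9 → 4 sp3 carbons.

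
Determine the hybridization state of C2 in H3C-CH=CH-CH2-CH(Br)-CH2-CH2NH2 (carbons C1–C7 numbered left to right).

sp2

C2 is sp2: 3 σ bonds, plus one π bond, 3 electron-density regions.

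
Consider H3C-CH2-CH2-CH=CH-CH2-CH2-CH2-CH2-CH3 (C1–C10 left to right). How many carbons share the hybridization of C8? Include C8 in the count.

8

C8 is sp3 (only σ bonds).
C1: sp3 ✓
C2: sp3 ✓
C3: sp3 ✓
C4: sp2
C5: sp2
C6: sp3 ✓
C7: sp3 ✓
C8: sp3 ✓
C9: sp3 ✓
C10: sp3 ✓
8 carbons are sp3.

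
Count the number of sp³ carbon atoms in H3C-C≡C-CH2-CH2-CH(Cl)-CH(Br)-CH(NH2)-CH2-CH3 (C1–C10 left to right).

C1: sp3 ✓
C2: sp
C3: sp
C4: sp3 ✓
C5: sp3 ✓
C6: sp3 ✓
C7: sp3 ✓
C8: sp3 ✓
C9: sp3 ✓
C10: sp3 ✓
C1, C4, C5, C6, C7, C8, C9, C10 → 8 sp3 carbons.

8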